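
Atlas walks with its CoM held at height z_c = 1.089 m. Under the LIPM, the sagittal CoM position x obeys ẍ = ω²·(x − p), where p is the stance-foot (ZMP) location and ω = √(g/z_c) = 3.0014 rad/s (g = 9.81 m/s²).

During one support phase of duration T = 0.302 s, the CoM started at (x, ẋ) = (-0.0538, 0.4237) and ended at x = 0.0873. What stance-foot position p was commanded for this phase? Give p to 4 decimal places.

p = -0.0422

ωT = 3.0014·0.302 = 0.906423; cosh(ωT) = 1.439709, sinh(ωT) = 1.035742
x(T) = p + (x₀−p)·cosh(ωT) + (ẋ₀/ω)·sinh(ωT) ⇒ p·(1 − cosh) = x(T) − x₀·cosh − (ẋ₀/ω)·sinh
numerator   = 0.0873 − (-0.0538)·1.439709 − (0.4237/3.0014)·1.035742 = 0.018543
denominator = 1 − 1.439709 = -0.439709
p = 0.018543 / -0.439709 = -0.0422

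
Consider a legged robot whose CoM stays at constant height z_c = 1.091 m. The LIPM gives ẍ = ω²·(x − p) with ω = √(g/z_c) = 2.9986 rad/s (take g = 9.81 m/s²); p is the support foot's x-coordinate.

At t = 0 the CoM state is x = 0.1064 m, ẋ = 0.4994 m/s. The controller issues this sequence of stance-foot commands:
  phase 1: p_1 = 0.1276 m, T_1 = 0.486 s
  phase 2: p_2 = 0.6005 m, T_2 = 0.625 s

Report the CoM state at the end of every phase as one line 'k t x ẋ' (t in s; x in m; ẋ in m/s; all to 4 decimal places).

1 0.4860 0.4178 1.0014
2 1.1110 1.0536 1.5965

phase 1: p=0.1276, T=0.486, ωT=1.457320, cosh=2.263646, sinh=2.030787; start (x,ẋ)=(0.106400, 0.499400) → end (x,ẋ)=(0.417827, 1.001367)
phase 2: p=0.6005, T=0.625, ωT=1.874125, cosh=3.334303, sinh=3.180813; start (x,ẋ)=(0.417827, 1.001367) → end (x,ẋ)=(1.053629, 1.596527)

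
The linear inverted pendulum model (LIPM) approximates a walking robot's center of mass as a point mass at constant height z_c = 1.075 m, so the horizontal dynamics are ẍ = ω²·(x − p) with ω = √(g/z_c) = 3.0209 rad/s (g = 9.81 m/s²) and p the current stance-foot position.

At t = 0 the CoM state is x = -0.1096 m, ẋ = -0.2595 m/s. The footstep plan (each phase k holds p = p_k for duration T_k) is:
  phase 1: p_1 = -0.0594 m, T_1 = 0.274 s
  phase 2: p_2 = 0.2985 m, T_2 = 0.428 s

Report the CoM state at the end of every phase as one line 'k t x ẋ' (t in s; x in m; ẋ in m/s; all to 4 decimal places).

1 0.2740 -0.2073 -0.4939
2 0.7020 -0.9678 -3.5416

phase 1: p=-0.0594, T=0.274, ωT=0.827727, cosh=1.362576, sinh=0.925535; start (x,ẋ)=(-0.109600, -0.259500) → end (x,ẋ)=(-0.207306, -0.493945)
phase 2: p=0.2985, T=0.428, ωT=1.292945, cosh=1.958981, sinh=1.684520; start (x,ẋ)=(-0.207306, -0.493945) → end (x,ẋ)=(-0.967800, -3.541559)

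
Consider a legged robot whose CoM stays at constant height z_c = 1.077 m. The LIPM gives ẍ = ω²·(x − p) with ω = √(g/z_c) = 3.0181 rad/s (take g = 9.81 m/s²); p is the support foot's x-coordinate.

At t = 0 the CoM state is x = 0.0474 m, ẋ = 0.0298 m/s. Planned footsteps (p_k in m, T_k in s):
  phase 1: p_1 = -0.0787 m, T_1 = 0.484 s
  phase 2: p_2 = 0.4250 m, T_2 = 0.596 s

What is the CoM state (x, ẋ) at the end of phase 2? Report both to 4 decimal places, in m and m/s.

x = 0.6340, ẋ = 0.8690

phase 1: p=-0.0787, T=0.484, ωT=1.460760, cosh=2.270647, sinh=2.038588; start (x,ẋ)=(0.047400, 0.029800) → end (x,ẋ)=(0.227757, 0.843516)
phase 2: p=0.4250, T=0.596, ωT=1.798788, cosh=3.103908, sinh=2.938409; start (x,ẋ)=(0.227757, 0.843516) → end (x,ẋ)=(0.634020, 0.868965)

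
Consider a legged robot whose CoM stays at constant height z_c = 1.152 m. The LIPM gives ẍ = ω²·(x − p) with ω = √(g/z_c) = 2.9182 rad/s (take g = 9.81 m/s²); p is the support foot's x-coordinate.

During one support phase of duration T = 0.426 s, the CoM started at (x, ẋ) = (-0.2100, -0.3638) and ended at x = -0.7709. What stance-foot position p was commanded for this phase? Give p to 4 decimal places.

ωT = 2.9182·0.426 = 1.243153; cosh(ωT) = 1.877500, sinh(ωT) = 1.589027
x(T) = p + (x₀−p)·cosh(ωT) + (ẋ₀/ω)·sinh(ωT) ⇒ p·(1 − cosh) = x(T) − x₀·cosh − (ẋ₀/ω)·sinh
numerator   = -0.7709 − (-0.2100)·1.877500 − (-0.3638/2.9182)·1.589027 = -0.178528
denominator = 1 − 1.877500 = -0.877500
p = -0.178528 / -0.877500 = 0.2035

p = 0.2035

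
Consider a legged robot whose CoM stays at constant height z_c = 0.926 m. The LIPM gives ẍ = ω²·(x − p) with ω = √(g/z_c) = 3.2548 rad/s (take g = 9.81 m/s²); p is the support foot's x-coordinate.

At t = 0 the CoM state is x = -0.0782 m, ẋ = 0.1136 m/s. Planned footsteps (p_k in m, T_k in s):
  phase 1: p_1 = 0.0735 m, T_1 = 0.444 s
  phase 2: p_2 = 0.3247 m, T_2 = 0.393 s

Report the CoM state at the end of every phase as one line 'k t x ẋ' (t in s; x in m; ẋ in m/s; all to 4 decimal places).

1 0.4440 -0.1962 -0.7348
2 0.8370 -1.0580 -4.2331

phase 1: p=0.0735, T=0.444, ωT=1.445131, cosh=2.239062, sinh=2.003347; start (x,ẋ)=(-0.078200, 0.113600) → end (x,ẋ)=(-0.196244, -0.734801)
phase 2: p=0.3247, T=0.393, ωT=1.279136, cosh=1.935906, sinh=1.657629; start (x,ẋ)=(-0.196244, -0.734801) → end (x,ẋ)=(-1.058024, -4.233131)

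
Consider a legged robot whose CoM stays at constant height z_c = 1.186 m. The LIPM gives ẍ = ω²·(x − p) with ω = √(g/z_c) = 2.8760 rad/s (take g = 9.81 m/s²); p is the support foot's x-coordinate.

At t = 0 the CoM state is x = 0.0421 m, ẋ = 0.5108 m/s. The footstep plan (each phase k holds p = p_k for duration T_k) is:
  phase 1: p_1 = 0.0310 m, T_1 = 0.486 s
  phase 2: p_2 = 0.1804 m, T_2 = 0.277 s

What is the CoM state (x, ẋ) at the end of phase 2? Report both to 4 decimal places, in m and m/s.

phase 1: p=0.0310, T=0.486, ωT=1.397736, cosh=2.146593, sinh=1.899437; start (x,ẋ)=(0.042100, 0.510800) → end (x,ẋ)=(0.392182, 1.157116)
phase 2: p=0.1804, T=0.277, ωT=0.796652, cosh=1.334469, sinh=0.883633; start (x,ẋ)=(0.392182, 1.157116) → end (x,ẋ)=(0.818533, 2.082344)

x = 0.8185, ẋ = 2.0823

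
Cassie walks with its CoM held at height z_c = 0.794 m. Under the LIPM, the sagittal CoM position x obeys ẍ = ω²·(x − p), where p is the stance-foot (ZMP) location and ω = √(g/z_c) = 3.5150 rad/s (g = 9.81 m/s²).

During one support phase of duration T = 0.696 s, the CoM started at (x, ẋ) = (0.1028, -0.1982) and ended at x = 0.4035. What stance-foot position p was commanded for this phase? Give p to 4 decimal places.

ωT = 3.5150·0.696 = 2.446440; cosh(ωT) = 5.816883, sinh(ωT) = 5.730282
x(T) = p + (x₀−p)·cosh(ωT) + (ẋ₀/ω)·sinh(ωT) ⇒ p·(1 − cosh) = x(T) − x₀·cosh − (ẋ₀/ω)·sinh
numerator   = 0.4035 − (0.1028)·5.816883 − (-0.1982/3.5150)·5.730282 = 0.128637
denominator = 1 − 5.816883 = -4.816883
p = 0.128637 / -4.816883 = -0.0267

p = -0.0267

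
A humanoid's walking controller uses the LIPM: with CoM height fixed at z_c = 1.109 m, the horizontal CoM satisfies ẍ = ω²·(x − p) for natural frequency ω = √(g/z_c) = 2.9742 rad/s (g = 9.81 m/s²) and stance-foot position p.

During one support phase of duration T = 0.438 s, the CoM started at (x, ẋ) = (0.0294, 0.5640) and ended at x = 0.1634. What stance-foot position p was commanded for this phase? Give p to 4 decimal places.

ωT = 2.9742·0.438 = 1.302700; cosh(ωT) = 1.975506, sinh(ωT) = 1.703709
x(T) = p + (x₀−p)·cosh(ωT) + (ẋ₀/ω)·sinh(ωT) ⇒ p·(1 − cosh) = x(T) − x₀·cosh − (ẋ₀/ω)·sinh
numerator   = 0.1634 − (0.0294)·1.975506 − (0.5640/2.9742)·1.703709 = -0.217756
denominator = 1 − 1.975506 = -0.975506
p = -0.217756 / -0.975506 = 0.2232

p = 0.2232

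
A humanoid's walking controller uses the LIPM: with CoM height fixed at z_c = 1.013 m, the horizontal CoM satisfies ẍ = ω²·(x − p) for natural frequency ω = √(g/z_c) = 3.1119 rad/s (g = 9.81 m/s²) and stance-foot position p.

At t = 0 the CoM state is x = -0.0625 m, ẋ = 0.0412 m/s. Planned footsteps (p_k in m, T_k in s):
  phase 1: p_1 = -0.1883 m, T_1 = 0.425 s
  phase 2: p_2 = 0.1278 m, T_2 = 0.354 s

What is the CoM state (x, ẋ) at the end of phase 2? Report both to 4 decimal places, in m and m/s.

x = 0.3898, ẋ = 1.1111

phase 1: p=-0.1883, T=0.425, ωT=1.322557, cosh=2.009730, sinh=1.743277; start (x,ẋ)=(-0.062500, 0.041200) → end (x,ẋ)=(0.087604, 0.765254)
phase 2: p=0.1278, T=0.354, ωT=1.101613, cosh=1.670675, sinh=1.338340; start (x,ẋ)=(0.087604, 0.765254) → end (x,ẋ)=(0.389760, 1.111083)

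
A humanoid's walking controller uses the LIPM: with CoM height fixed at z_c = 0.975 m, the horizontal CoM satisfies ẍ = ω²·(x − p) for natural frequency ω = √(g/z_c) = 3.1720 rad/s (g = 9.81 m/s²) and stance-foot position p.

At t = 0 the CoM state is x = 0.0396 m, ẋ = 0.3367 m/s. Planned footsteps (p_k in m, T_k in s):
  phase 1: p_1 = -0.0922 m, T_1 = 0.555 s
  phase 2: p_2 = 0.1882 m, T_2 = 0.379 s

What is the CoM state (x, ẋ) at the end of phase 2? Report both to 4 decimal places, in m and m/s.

phase 1: p=-0.0922, T=0.555, ωT=1.760460, cosh=2.993539, sinh=2.821573; start (x,ẋ)=(0.039600, 0.336700) → end (x,ẋ)=(0.601851, 2.187538)
phase 2: p=0.1882, T=0.379, ωT=1.202188, cosh=1.813963, sinh=1.513427; start (x,ẋ)=(0.601851, 2.187538) → end (x,ẋ)=(1.982268, 5.953884)

x = 1.9823, ẋ = 5.9539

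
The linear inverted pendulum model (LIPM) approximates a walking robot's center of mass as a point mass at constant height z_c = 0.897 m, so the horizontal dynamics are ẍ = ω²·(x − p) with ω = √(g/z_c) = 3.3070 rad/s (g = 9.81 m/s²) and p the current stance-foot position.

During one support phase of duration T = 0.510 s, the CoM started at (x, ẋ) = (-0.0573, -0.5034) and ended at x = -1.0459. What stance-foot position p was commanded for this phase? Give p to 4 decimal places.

p = 0.2727

ωT = 3.3070·0.510 = 1.686570; cosh(ωT) = 2.793039, sinh(ωT) = 2.607885
x(T) = p + (x₀−p)·cosh(ωT) + (ẋ₀/ω)·sinh(ωT) ⇒ p·(1 − cosh) = x(T) − x₀·cosh − (ẋ₀/ω)·sinh
numerator   = -1.0459 − (-0.0573)·2.793039 − (-0.5034/3.3070)·2.607885 = -0.488880
denominator = 1 − 2.793039 = -1.793039
p = -0.488880 / -1.793039 = 0.2727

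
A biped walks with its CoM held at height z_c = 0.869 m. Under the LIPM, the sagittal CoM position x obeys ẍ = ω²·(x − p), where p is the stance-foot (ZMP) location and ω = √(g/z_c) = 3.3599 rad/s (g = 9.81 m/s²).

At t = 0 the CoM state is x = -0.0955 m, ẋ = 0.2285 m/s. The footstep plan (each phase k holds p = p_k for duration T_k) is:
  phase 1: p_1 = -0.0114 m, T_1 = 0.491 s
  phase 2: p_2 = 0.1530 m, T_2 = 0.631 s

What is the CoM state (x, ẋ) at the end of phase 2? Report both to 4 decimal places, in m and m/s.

x = -0.8925, ẋ = -3.4346

phase 1: p=-0.0114, T=0.491, ωT=1.649711, cosh=2.698790, sinh=2.506685; start (x,ẋ)=(-0.095500, 0.228500) → end (x,ẋ)=(-0.067894, -0.091634)
phase 2: p=0.1530, T=0.631, ωT=2.120097, cosh=4.225982, sinh=4.105962; start (x,ẋ)=(-0.067894, -0.091634) → end (x,ẋ)=(-0.892474, -3.434611)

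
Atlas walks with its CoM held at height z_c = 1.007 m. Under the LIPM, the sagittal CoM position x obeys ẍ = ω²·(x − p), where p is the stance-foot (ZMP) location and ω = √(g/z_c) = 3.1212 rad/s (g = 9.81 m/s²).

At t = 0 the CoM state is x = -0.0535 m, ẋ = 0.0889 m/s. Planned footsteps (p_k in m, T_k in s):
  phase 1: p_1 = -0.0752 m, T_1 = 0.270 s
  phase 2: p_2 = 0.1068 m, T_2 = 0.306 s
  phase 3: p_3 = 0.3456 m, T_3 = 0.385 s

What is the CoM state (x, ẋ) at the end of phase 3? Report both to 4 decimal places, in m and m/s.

phase 1: p=-0.0752, T=0.270, ωT=0.842724, cosh=1.376611, sinh=0.946075; start (x,ẋ)=(-0.053500, 0.088900) → end (x,ẋ)=(-0.018381, 0.186458)
phase 2: p=0.1068, T=0.306, ωT=0.955087, cosh=1.491838, sinh=1.107059; start (x,ẋ)=(-0.018381, 0.186458) → end (x,ẋ)=(-0.013815, -0.154378)
phase 3: p=0.3456, T=0.385, ωT=1.201662, cosh=1.813167, sinh=1.512473; start (x,ẋ)=(-0.013815, -0.154378) → end (x,ẋ)=(-0.380887, -1.976613)

x = -0.3809, ẋ = -1.9766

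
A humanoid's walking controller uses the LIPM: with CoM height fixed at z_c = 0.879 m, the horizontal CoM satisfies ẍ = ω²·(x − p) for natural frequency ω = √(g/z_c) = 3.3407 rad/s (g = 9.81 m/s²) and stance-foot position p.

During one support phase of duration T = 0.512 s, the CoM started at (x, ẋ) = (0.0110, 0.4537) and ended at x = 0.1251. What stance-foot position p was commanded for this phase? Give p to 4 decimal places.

ωT = 3.3407·0.512 = 1.710438; cosh(ωT) = 2.856086, sinh(ωT) = 2.675300
x(T) = p + (x₀−p)·cosh(ωT) + (ẋ₀/ω)·sinh(ωT) ⇒ p·(1 − cosh) = x(T) − x₀·cosh − (ẋ₀/ω)·sinh
numerator   = 0.1251 − (0.0110)·2.856086 − (0.4537/3.3407)·2.675300 = -0.269649
denominator = 1 − 2.856086 = -1.856086
p = -0.269649 / -1.856086 = 0.1453

p = 0.1453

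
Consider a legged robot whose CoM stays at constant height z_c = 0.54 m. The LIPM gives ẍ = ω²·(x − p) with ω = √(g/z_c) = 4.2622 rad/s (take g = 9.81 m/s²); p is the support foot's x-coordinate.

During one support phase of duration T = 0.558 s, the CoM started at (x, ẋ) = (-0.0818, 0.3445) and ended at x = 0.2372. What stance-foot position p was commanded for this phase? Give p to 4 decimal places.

p = -0.0563

ωT = 4.2622·0.558 = 2.378308; cosh(ωT) = 5.439670, sinh(ωT) = 5.346962
x(T) = p + (x₀−p)·cosh(ωT) + (ẋ₀/ω)·sinh(ωT) ⇒ p·(1 − cosh) = x(T) − x₀·cosh − (ẋ₀/ω)·sinh
numerator   = 0.2372 − (-0.0818)·5.439670 − (0.3445/4.2622)·5.346962 = 0.249987
denominator = 1 − 5.439670 = -4.439670
p = 0.249987 / -4.439670 = -0.0563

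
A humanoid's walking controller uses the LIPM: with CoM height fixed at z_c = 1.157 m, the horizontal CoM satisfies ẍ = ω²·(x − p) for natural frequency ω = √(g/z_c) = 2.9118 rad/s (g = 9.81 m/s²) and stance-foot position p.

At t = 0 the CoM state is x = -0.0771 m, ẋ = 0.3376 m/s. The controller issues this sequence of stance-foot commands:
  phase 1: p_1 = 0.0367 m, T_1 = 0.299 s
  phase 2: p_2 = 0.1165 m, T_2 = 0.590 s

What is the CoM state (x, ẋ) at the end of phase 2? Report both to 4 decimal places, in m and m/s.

x = -0.1074, ẋ = -0.5600

phase 1: p=0.0367, T=0.299, ωT=0.870628, cosh=1.403550, sinh=0.984861; start (x,ẋ)=(-0.077100, 0.337600) → end (x,ẋ)=(-0.008837, 0.147492)
phase 2: p=0.1165, T=0.590, ωT=1.717962, cosh=2.876295, sinh=2.696864; start (x,ẋ)=(-0.008837, 0.147492) → end (x,ẋ)=(-0.107402, -0.560008)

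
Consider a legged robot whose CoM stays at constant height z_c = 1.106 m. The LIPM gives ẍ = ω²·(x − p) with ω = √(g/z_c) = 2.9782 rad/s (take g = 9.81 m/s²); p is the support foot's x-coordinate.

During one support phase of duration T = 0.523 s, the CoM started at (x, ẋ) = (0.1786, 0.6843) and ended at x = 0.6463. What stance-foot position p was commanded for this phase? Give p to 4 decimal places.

ωT = 2.9782·0.523 = 1.557599; cosh(ωT) = 2.479024, sinh(ωT) = 2.268383
x(T) = p + (x₀−p)·cosh(ωT) + (ẋ₀/ω)·sinh(ωT) ⇒ p·(1 − cosh) = x(T) − x₀·cosh − (ẋ₀/ω)·sinh
numerator   = 0.6463 − (0.1786)·2.479024 − (0.6843/2.9782)·2.268383 = -0.317659
denominator = 1 − 2.479024 = -1.479024
p = -0.317659 / -1.479024 = 0.2148

p = 0.2148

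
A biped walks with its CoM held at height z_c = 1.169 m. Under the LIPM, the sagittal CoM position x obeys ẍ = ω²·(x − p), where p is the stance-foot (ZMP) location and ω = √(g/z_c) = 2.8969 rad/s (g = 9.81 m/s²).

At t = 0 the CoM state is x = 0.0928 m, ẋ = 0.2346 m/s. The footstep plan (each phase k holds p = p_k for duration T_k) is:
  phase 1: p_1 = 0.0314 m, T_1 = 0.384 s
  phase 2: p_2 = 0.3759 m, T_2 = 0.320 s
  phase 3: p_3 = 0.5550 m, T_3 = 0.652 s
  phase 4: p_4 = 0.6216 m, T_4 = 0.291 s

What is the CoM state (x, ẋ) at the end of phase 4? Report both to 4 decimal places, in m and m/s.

x = 0.8632, ẋ = 0.8429

phase 1: p=0.0314, T=0.384, ωT=1.112410, cosh=1.685222, sinh=1.356456; start (x,ẋ)=(0.092800, 0.234600) → end (x,ẋ)=(0.244723, 0.636626)
phase 2: p=0.3759, T=0.320, ωT=0.927008, cosh=1.461337, sinh=1.065601; start (x,ẋ)=(0.244723, 0.636626) → end (x,ẋ)=(0.418383, 0.525388)
phase 3: p=0.5550, T=0.652, ωT=1.888779, cosh=3.381273, sinh=3.230017; start (x,ẋ)=(0.418383, 0.525388) → end (x,ẋ)=(0.678865, 0.498154)
phase 4: p=0.6216, T=0.291, ωT=0.842998, cosh=1.376870, sinh=0.946452; start (x,ẋ)=(0.678865, 0.498154) → end (x,ẋ)=(0.863199, 0.842899)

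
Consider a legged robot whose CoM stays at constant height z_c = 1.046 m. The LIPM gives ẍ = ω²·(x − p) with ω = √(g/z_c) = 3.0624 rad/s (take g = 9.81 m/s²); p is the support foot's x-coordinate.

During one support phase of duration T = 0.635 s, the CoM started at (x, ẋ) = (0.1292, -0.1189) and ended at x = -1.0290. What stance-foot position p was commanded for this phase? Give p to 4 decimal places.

ωT = 3.0624·0.635 = 1.944624; cosh(ωT) = 3.567022, sinh(ωT) = 3.423981
x(T) = p + (x₀−p)·cosh(ωT) + (ẋ₀/ω)·sinh(ωT) ⇒ p·(1 − cosh) = x(T) − x₀·cosh − (ẋ₀/ω)·sinh
numerator   = -1.0290 − (0.1292)·3.567022 − (-0.1189/3.0624)·3.423981 = -1.356921
denominator = 1 − 3.567022 = -2.567022
p = -1.356921 / -2.567022 = 0.5286

p = 0.5286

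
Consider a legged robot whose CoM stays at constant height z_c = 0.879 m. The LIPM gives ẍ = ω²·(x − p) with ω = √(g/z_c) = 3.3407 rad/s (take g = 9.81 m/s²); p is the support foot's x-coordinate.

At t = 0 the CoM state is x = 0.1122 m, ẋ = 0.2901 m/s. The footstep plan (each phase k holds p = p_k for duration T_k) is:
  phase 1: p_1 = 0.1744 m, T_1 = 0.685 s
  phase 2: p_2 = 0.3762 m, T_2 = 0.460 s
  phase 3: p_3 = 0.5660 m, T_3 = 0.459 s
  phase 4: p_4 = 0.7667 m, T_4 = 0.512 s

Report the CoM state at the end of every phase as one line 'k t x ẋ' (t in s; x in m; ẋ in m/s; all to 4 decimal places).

1 0.6850 0.2883 0.4310
2 1.1450 0.4484 0.3972
3 1.6040 0.5435 0.0954
4 2.1160 0.2057 -1.7221

phase 1: p=0.1744, T=0.685, ωT=2.288380, cosh=4.980190, sinh=4.878759; start (x,ẋ)=(0.112200, 0.290100) → end (x,ẋ)=(0.288294, 0.430988)
phase 2: p=0.3762, T=0.460, ωT=1.536722, cosh=2.432205, sinh=2.217120; start (x,ẋ)=(0.288294, 0.430988) → end (x,ẋ)=(0.448429, 0.397158)
phase 3: p=0.5660, T=0.459, ωT=1.533381, cosh=2.424812, sinh=2.209007; start (x,ẋ)=(0.448429, 0.397158) → end (x,ẋ)=(0.543529, 0.095401)
phase 4: p=0.7667, T=0.512, ωT=1.710438, cosh=2.856086, sinh=2.675300; start (x,ẋ)=(0.543529, 0.095401) → end (x,ẋ)=(0.205704, -1.722088)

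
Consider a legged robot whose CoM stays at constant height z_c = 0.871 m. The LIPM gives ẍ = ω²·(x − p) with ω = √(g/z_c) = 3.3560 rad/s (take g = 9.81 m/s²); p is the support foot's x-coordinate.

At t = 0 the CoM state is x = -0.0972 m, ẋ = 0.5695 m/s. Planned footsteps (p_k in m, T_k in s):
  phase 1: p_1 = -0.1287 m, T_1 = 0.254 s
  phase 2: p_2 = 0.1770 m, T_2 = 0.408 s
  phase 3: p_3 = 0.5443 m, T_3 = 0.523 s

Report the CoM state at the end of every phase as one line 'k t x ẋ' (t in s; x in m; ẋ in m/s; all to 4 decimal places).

1 0.2540 0.0778 0.8907
2 0.6620 0.4574 1.2521
3 1.1850 1.3321 2.9109

phase 1: p=-0.1287, T=0.254, ωT=0.852424, cosh=1.385853, sinh=0.959472; start (x,ẋ)=(-0.097200, 0.569500) → end (x,ẋ)=(0.077773, 0.890673)
phase 2: p=0.1770, T=0.408, ωT=1.369248, cosh=2.093345, sinh=1.839047; start (x,ẋ)=(0.077773, 0.890673) → end (x,ẋ)=(0.457362, 1.252072)
phase 3: p=0.5443, T=0.523, ωT=1.755188, cosh=2.978705, sinh=2.805830; start (x,ẋ)=(0.457362, 1.252072) → end (x,ẋ)=(1.332149, 2.910910)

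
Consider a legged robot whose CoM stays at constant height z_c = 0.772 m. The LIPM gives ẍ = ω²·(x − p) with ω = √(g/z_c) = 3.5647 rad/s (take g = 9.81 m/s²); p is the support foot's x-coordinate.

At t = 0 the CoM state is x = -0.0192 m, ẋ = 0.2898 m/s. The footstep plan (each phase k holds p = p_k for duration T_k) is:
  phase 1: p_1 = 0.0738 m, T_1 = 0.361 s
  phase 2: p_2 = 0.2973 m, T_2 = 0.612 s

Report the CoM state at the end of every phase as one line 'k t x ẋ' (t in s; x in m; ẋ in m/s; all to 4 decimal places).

1 0.3610 0.0285 0.0102
2 0.9730 -0.8959 -4.1443

phase 1: p=0.0738, T=0.361, ωT=1.286857, cosh=1.948761, sinh=1.672624; start (x,ẋ)=(-0.019200, 0.289800) → end (x,ẋ)=(0.028545, 0.010248)
phase 2: p=0.2973, T=0.612, ωT=2.181596, cosh=4.486650, sinh=4.373789; start (x,ẋ)=(0.028545, 0.010248) → end (x,ẋ)=(-0.895937, -4.144252)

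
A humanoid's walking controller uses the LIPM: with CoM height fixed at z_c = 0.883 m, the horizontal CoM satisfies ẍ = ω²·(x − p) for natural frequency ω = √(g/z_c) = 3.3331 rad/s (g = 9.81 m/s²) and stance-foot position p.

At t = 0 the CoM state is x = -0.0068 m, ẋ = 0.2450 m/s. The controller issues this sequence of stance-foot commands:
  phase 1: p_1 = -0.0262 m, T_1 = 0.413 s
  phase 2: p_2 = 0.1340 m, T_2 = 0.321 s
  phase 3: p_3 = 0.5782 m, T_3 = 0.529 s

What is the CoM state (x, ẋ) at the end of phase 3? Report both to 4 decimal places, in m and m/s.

phase 1: p=-0.0262, T=0.413, ωT=1.376570, cosh=2.106868, sinh=1.854425; start (x,ẋ)=(-0.006800, 0.245000) → end (x,ẋ)=(0.150983, 0.636094)
phase 2: p=0.1340, T=0.321, ωT=1.069925, cosh=1.629098, sinh=1.286063; start (x,ẋ)=(0.150983, 0.636094) → end (x,ẋ)=(0.407101, 1.109058)
phase 3: p=0.5782, T=0.529, ωT=1.763210, cosh=3.001309, sinh=2.829816; start (x,ẋ)=(0.407101, 1.109058) → end (x,ẋ)=(1.006274, 1.714810)

x = 1.0063, ẋ = 1.7148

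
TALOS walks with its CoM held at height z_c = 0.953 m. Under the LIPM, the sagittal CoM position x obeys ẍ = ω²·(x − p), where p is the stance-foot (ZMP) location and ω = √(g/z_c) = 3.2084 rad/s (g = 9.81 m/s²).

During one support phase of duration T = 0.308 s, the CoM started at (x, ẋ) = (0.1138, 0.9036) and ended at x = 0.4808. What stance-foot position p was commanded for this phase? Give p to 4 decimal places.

p = 0.0361

ωT = 3.2084·0.308 = 0.988187; cosh(ωT) = 1.529306, sinh(ωT) = 1.157055
x(T) = p + (x₀−p)·cosh(ωT) + (ẋ₀/ω)·sinh(ωT) ⇒ p·(1 − cosh) = x(T) − x₀·cosh − (ẋ₀/ω)·sinh
numerator   = 0.4808 − (0.1138)·1.529306 − (0.9036/3.2084)·1.157055 = -0.019103
denominator = 1 − 1.529306 = -0.529306
p = -0.019103 / -0.529306 = 0.0361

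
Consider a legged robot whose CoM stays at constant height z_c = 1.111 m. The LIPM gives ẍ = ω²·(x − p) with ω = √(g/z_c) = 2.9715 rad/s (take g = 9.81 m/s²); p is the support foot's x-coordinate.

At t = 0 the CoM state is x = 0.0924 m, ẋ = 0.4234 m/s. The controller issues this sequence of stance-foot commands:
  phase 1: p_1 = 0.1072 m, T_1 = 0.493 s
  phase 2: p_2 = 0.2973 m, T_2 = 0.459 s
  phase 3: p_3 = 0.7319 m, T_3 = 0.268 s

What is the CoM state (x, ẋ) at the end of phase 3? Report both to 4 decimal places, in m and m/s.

phase 1: p=0.1072, T=0.493, ωT=1.464949, cosh=2.279207, sinh=2.048118; start (x,ẋ)=(0.092400, 0.423400) → end (x,ẋ)=(0.365298, 0.874944)
phase 2: p=0.2973, T=0.459, ωT=1.363919, cosh=2.083574, sinh=1.827917; start (x,ẋ)=(0.365298, 0.874944) → end (x,ẋ)=(0.977200, 2.192350)
phase 3: p=0.7319, T=0.268, ωT=0.796362, cosh=1.334213, sinh=0.883246; start (x,ẋ)=(0.977200, 2.192350) → end (x,ẋ)=(1.710834, 3.568867)

x = 1.7108, ẋ = 3.5689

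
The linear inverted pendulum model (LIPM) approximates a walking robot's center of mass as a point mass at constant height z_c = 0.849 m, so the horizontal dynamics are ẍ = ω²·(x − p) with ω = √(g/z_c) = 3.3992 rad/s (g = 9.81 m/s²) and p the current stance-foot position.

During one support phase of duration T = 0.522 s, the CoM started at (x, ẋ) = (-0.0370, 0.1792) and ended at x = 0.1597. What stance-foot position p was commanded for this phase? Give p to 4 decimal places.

ωT = 3.3992·0.522 = 1.774382; cosh(ωT) = 3.033113, sinh(ωT) = 2.863525
x(T) = p + (x₀−p)·cosh(ωT) + (ẋ₀/ω)·sinh(ωT) ⇒ p·(1 − cosh) = x(T) − x₀·cosh − (ẋ₀/ω)·sinh
numerator   = 0.1597 − (-0.0370)·3.033113 − (0.1792/3.3992)·2.863525 = 0.120965
denominator = 1 − 3.033113 = -2.033113
p = 0.120965 / -2.033113 = -0.0595

p = -0.0595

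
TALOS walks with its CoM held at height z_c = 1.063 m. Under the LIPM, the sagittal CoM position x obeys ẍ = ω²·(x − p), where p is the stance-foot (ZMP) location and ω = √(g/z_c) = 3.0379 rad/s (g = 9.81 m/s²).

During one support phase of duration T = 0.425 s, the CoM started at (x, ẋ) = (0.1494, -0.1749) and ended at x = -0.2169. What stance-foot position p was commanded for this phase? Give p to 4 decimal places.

p = 0.4314

ωT = 3.0379·0.425 = 1.291108; cosh(ωT) = 1.955889, sinh(ωT) = 1.680923
x(T) = p + (x₀−p)·cosh(ωT) + (ẋ₀/ω)·sinh(ωT) ⇒ p·(1 − cosh) = x(T) − x₀·cosh − (ẋ₀/ω)·sinh
numerator   = -0.2169 − (0.1494)·1.955889 − (-0.1749/3.0379)·1.680923 = -0.412335
denominator = 1 − 1.955889 = -0.955889
p = -0.412335 / -0.955889 = 0.4314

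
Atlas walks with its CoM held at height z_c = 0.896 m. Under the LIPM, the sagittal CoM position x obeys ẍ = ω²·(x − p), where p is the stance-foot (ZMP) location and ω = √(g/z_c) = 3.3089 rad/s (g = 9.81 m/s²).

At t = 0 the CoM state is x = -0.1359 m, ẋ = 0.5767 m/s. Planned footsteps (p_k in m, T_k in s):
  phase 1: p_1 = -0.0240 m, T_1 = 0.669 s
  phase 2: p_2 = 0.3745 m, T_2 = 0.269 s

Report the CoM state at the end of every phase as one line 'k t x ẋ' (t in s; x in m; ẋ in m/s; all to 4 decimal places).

phase 1: p=-0.0240, T=0.669, ωT=2.213654, cosh=4.629194, sinh=4.519893; start (x,ẋ)=(-0.135900, 0.576700) → end (x,ẋ)=(0.245754, 0.996094)
phase 2: p=0.3745, T=0.269, ωT=0.890094, cosh=1.422988, sinh=1.012371; start (x,ẋ)=(0.245754, 0.996094) → end (x,ẋ)=(0.496055, 0.986152)

1 0.6690 0.2458 0.9961
2 0.9380 0.4961 0.9862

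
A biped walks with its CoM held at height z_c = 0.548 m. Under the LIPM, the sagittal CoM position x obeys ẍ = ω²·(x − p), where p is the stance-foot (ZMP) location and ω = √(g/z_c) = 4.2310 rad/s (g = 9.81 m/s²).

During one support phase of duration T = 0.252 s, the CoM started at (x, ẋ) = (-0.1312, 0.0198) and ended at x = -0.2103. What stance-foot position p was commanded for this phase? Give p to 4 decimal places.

ωT = 4.2310·0.252 = 1.066212; cosh(ωT) = 1.624334, sinh(ωT) = 1.280023
x(T) = p + (x₀−p)·cosh(ωT) + (ẋ₀/ω)·sinh(ωT) ⇒ p·(1 − cosh) = x(T) − x₀·cosh − (ẋ₀/ω)·sinh
numerator   = -0.2103 − (-0.1312)·1.624334 − (0.0198/4.2310)·1.280023 = -0.003178
denominator = 1 − 1.624334 = -0.624334
p = -0.003178 / -0.624334 = 0.0051

p = 0.0051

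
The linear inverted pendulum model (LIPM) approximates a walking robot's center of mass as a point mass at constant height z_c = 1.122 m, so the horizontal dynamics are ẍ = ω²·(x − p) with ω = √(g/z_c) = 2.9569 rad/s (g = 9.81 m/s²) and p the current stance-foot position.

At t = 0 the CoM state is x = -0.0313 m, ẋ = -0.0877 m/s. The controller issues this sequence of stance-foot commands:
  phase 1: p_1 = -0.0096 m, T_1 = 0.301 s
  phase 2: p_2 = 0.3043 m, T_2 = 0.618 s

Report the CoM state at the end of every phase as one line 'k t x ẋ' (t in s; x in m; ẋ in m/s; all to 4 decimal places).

phase 1: p=-0.0096, T=0.301, ωT=0.890027, cosh=1.422920, sinh=1.012275; start (x,ẋ)=(-0.031300, -0.087700) → end (x,ẋ)=(-0.070501, -0.189742)
phase 2: p=0.3043, T=0.618, ωT=1.827364, cosh=3.189157, sinh=3.028320; start (x,ẋ)=(-0.070501, -0.189742) → end (x,ẋ)=(-1.085324, -3.961250)

1 0.3010 -0.0705 -0.1897
2 0.9190 -1.0853 -3.9613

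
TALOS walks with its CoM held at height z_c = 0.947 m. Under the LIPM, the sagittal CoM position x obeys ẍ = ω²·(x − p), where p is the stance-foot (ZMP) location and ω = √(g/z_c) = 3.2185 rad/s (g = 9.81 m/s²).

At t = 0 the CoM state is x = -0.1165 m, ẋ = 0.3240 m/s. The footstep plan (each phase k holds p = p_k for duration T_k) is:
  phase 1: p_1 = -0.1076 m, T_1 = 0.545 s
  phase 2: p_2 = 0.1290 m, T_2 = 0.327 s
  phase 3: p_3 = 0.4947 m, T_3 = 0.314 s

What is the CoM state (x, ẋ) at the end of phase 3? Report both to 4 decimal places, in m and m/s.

phase 1: p=-0.1076, T=0.545, ωT=1.754083, cosh=2.975605, sinh=2.802539; start (x,ẋ)=(-0.116500, 0.324000) → end (x,ẋ)=(0.148043, 0.883818)
phase 2: p=0.1290, T=0.327, ωT=1.052450, cosh=1.606871, sinh=1.257789; start (x,ẋ)=(0.148043, 0.883818) → end (x,ẋ)=(0.504996, 1.497272)
phase 3: p=0.4947, T=0.314, ωT=1.010609, cosh=1.555635, sinh=1.191638; start (x,ẋ)=(0.504996, 1.497272) → end (x,ẋ)=(1.065076, 2.368696)

x = 1.0651, ẋ = 2.3687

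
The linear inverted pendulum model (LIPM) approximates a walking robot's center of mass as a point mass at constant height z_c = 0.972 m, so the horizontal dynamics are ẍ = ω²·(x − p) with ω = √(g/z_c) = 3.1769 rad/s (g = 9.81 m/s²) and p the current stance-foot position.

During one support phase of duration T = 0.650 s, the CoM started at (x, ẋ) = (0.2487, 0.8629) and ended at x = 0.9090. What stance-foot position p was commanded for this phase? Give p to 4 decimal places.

p = 0.3796

ωT = 3.1769·0.650 = 2.064985; cosh(ωT) = 4.006000, sinh(ωT) = 3.879180
x(T) = p + (x₀−p)·cosh(ωT) + (ẋ₀/ω)·sinh(ωT) ⇒ p·(1 − cosh) = x(T) − x₀·cosh − (ẋ₀/ω)·sinh
numerator   = 0.9090 − (0.2487)·4.006000 − (0.8629/3.1769)·3.879180 = -1.140943
denominator = 1 − 4.006000 = -3.006000
p = -1.140943 / -3.006000 = 0.3796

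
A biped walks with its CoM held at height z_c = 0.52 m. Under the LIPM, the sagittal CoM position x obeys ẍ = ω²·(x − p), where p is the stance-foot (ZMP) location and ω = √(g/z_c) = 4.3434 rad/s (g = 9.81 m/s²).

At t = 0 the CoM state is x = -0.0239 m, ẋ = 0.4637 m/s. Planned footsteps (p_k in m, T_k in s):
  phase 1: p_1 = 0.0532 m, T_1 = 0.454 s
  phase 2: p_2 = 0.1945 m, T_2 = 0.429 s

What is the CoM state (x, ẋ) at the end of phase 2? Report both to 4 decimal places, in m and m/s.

x = 0.4129, ẋ = 1.0610

phase 1: p=0.0532, T=0.454, ωT=1.971904, cosh=3.661766, sinh=3.522574; start (x,ẋ)=(-0.023900, 0.463700) → end (x,ẋ)=(0.146947, 0.518335)
phase 2: p=0.1945, T=0.429, ωT=1.863319, cosh=3.300123, sinh=3.144967; start (x,ẋ)=(0.146947, 0.518335) → end (x,ẋ)=(0.412884, 1.060998)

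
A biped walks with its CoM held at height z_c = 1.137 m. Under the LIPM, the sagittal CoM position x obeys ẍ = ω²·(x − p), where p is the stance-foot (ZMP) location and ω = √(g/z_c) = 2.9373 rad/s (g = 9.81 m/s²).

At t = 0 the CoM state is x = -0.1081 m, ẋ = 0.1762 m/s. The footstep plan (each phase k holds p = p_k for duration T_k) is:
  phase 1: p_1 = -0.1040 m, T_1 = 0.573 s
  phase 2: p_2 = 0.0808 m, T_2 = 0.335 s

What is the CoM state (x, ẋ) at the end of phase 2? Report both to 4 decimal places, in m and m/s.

x = 0.1992, ẋ = 0.5637

phase 1: p=-0.1040, T=0.573, ωT=1.683073, cosh=2.783936, sinh=2.598134; start (x,ẋ)=(-0.108100, 0.176200) → end (x,ẋ)=(0.040440, 0.459240)
phase 2: p=0.0808, T=0.335, ωT=0.983996, cosh=1.524469, sinh=1.150654; start (x,ẋ)=(0.040440, 0.459240) → end (x,ẋ)=(0.199175, 0.563689)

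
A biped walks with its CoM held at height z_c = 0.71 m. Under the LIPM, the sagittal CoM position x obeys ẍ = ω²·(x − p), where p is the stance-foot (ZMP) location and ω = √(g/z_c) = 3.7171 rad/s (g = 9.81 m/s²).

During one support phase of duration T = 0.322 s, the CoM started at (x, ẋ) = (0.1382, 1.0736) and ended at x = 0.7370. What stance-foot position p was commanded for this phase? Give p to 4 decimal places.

ωT = 3.7171·0.322 = 1.196906; cosh(ωT) = 1.805994, sinh(ωT) = 1.503867
x(T) = p + (x₀−p)·cosh(ωT) + (ẋ₀/ω)·sinh(ωT) ⇒ p·(1 − cosh) = x(T) − x₀·cosh − (ẋ₀/ω)·sinh
numerator   = 0.7370 − (0.1382)·1.805994 − (1.0736/3.7171)·1.503867 = 0.053054
denominator = 1 − 1.805994 = -0.805994
p = 0.053054 / -0.805994 = -0.0658

p = -0.0658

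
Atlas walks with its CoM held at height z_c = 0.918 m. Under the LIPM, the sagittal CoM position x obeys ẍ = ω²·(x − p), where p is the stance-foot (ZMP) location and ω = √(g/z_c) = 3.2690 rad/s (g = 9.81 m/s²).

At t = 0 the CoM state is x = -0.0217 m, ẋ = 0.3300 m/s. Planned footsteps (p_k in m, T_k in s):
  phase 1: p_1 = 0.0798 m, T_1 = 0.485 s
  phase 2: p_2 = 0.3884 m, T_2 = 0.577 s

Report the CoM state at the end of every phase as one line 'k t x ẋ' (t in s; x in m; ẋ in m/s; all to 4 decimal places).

phase 1: p=0.0798, T=0.485, ωT=1.585465, cosh=2.543207, sinh=2.338354; start (x,ẋ)=(-0.021700, 0.330000) → end (x,ẋ)=(0.057717, 0.063384)
phase 2: p=0.3884, T=0.577, ωT=1.886213, cosh=3.372997, sinh=3.221352; start (x,ẋ)=(0.057717, 0.063384) → end (x,ẋ)=(-0.664531, -3.268491)

1 0.4850 0.0577 0.0634
2 1.0620 -0.6645 -3.2685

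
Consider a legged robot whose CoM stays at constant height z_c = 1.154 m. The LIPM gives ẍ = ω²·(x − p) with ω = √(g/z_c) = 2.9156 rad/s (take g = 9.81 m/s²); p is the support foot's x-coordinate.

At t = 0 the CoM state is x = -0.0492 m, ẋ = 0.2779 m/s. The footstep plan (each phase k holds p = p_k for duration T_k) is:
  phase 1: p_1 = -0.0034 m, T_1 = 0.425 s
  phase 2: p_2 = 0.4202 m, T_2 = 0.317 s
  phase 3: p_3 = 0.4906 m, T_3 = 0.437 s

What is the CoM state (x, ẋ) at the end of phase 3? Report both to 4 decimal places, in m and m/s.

x = -0.8091, ẋ = -3.5816

phase 1: p=-0.0034, T=0.425, ωT=1.239130, cosh=1.871122, sinh=1.581486; start (x,ẋ)=(-0.049200, 0.277900) → end (x,ẋ)=(0.061642, 0.308802)
phase 2: p=0.4202, T=0.317, ωT=0.924245, cosh=1.458398, sinh=1.061567; start (x,ẋ)=(0.061642, 0.308802) → end (x,ẋ)=(0.009714, -0.659420)
phase 3: p=0.4906, T=0.437, ωT=1.274117, cosh=1.927611, sinh=1.647933; start (x,ẋ)=(0.009714, -0.659420) → end (x,ẋ)=(-0.809073, -3.581624)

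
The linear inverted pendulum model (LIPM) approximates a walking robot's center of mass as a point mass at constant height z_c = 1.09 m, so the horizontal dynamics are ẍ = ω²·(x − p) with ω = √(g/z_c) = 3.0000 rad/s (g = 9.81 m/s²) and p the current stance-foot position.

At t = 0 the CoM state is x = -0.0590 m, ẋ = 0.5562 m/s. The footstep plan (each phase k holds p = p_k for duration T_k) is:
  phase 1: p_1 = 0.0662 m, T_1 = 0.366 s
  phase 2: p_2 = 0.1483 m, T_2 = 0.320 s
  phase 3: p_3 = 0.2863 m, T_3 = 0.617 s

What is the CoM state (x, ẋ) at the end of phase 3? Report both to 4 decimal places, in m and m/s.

phase 1: p=0.0662, T=0.366, ωT=1.098000, cosh=1.665851, sinh=1.332313; start (x,ẋ)=(-0.059000, 0.556200) → end (x,ẋ)=(0.104646, 0.426129)
phase 2: p=0.1483, T=0.320, ωT=0.960000, cosh=1.497295, sinh=1.114402; start (x,ẋ)=(0.104646, 0.426129) → end (x,ẋ)=(0.241231, 0.492098)
phase 3: p=0.2863, T=0.617, ωT=1.851000, cosh=3.261631, sinh=3.104551; start (x,ẋ)=(0.241231, 0.492098) → end (x,ẋ)=(0.648548, 1.185283)

x = 0.6485, ẋ = 1.1853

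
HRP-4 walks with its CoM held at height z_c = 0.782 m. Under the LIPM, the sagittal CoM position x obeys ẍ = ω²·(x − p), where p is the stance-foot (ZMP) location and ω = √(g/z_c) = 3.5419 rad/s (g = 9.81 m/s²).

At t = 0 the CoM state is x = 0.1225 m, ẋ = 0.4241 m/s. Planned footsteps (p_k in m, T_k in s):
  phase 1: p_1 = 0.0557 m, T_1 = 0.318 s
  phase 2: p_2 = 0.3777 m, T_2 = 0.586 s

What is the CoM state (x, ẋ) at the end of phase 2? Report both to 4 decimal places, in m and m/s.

x = 1.3658, ẋ = 3.6506

phase 1: p=0.0557, T=0.318, ωT=1.126324, cosh=1.704261, sinh=1.380038; start (x,ẋ)=(0.122500, 0.424100) → end (x,ẋ)=(0.334788, 1.049292)
phase 2: p=0.3777, T=0.586, ωT=2.075553, cosh=4.047221, sinh=3.921734; start (x,ẋ)=(0.334788, 1.049292) → end (x,ẋ)=(1.365843, 3.650648)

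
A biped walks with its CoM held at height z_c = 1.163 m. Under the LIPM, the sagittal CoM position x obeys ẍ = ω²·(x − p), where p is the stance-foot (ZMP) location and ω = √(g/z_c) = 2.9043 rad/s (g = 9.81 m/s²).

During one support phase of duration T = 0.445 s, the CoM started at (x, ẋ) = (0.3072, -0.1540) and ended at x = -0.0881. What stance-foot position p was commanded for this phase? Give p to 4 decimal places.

ωT = 2.9043·0.445 = 1.292414; cosh(ωT) = 1.958086, sinh(ωT) = 1.683479
x(T) = p + (x₀−p)·cosh(ωT) + (ẋ₀/ω)·sinh(ωT) ⇒ p·(1 − cosh) = x(T) − x₀·cosh − (ẋ₀/ω)·sinh
numerator   = -0.0881 − (0.3072)·1.958086 − (-0.1540/2.9043)·1.683479 = -0.600358
denominator = 1 − 1.958086 = -0.958086
p = -0.600358 / -0.958086 = 0.6266

p = 0.6266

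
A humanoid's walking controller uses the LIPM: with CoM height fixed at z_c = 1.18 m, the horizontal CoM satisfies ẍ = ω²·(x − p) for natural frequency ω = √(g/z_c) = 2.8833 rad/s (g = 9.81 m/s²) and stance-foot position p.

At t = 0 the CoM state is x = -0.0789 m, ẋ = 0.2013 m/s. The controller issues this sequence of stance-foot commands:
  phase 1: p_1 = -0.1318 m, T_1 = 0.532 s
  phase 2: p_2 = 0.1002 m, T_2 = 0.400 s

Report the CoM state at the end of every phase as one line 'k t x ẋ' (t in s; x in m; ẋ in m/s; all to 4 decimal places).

1 0.5320 0.1508 0.8255
2 0.9320 0.5969 1.6464

phase 1: p=-0.1318, T=0.532, ωT=1.533916, cosh=2.425992, sinh=2.210303; start (x,ẋ)=(-0.078900, 0.201300) → end (x,ẋ)=(0.150849, 0.825482)
phase 2: p=0.1002, T=0.400, ωT=1.153320, cosh=1.742141, sinh=1.426554; start (x,ẋ)=(0.150849, 0.825482) → end (x,ẋ)=(0.596857, 1.646436)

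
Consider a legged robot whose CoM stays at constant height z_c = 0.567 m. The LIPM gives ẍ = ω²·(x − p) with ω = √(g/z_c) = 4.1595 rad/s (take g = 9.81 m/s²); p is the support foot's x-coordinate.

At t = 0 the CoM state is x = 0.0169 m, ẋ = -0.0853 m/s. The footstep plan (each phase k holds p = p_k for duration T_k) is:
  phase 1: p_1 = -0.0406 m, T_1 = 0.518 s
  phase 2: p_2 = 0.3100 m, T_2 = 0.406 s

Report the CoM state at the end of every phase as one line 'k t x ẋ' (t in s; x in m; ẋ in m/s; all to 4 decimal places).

1 0.5180 0.1234 0.6447
2 0.9240 0.1931 -0.2239

phase 1: p=-0.0406, T=0.518, ωT=2.154621, cosh=4.370284, sinh=4.254337; start (x,ẋ)=(0.016900, -0.085300) → end (x,ẋ)=(0.123446, 0.644730)
phase 2: p=0.3100, T=0.406, ωT=1.688757, cosh=2.798749, sinh=2.614000; start (x,ẋ)=(0.123446, 0.644730) → end (x,ẋ)=(0.193058, -0.223947)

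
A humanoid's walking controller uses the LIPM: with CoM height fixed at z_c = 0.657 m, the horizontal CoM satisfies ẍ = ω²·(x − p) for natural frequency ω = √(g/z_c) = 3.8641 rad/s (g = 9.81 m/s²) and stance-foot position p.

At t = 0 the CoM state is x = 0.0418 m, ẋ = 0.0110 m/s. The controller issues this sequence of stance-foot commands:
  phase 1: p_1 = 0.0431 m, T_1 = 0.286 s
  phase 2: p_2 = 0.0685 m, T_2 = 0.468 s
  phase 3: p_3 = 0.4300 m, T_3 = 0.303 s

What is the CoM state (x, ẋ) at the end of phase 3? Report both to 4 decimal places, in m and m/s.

x = -0.4135, ẋ = -2.8209

phase 1: p=0.0431, T=0.286, ωT=1.105133, cosh=1.675396, sinh=1.344229; start (x,ẋ)=(0.041800, 0.011000) → end (x,ẋ)=(0.044749, 0.011677)
phase 2: p=0.0685, T=0.468, ωT=1.808399, cosh=3.132294, sinh=2.968377; start (x,ẋ)=(0.044749, 0.011677) → end (x,ẋ)=(0.003074, -0.235855)
phase 3: p=0.4300, T=0.303, ωT=1.170822, cosh=1.767378, sinh=1.457266; start (x,ẋ)=(0.003074, -0.235855) → end (x,ẋ)=(-0.413488, -2.820876)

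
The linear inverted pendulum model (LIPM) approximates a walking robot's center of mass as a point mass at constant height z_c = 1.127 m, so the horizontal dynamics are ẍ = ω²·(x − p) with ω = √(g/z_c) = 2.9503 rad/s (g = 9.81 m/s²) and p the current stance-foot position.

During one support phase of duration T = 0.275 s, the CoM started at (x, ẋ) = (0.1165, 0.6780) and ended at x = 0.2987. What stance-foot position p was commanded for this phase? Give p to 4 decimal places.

p = 0.1895

ωT = 2.9503·0.275 = 0.811333; cosh(ωT) = 1.347586, sinh(ωT) = 0.903320
x(T) = p + (x₀−p)·cosh(ωT) + (ẋ₀/ω)·sinh(ωT) ⇒ p·(1 − cosh) = x(T) − x₀·cosh − (ẋ₀/ω)·sinh
numerator   = 0.2987 − (0.1165)·1.347586 − (0.6780/2.9503)·0.903320 = -0.065883
denominator = 1 − 1.347586 = -0.347586
p = -0.065883 / -0.347586 = 0.1895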